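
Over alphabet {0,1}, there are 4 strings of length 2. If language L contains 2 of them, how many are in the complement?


Alphabet: {0,1}
String length: 2
Total strings of length 2 = 2^2 = 4
Strings in L = 2
Complement = total - |L|
= 4 - 2
= 2

2


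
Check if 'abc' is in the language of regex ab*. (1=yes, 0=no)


Pattern: ab*
String: 'abc'
Pattern requires: exactly one 'a' followed by zero or more 'b's
First char is 'a' -> OK
Rest 'bc': all b's? No
Result: 0

0


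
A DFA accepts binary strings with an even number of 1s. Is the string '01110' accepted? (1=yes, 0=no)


DFA has 2 states: q_even (start, accept=yes) and q_odd
Processing string '01110' character by character:
  Position 0: read '0', 1-count=0 -> q_even (no change)
  Position 1: read '1', 1-count=1 -> q_odd
  Position 2: read '1', 1-count=2 -> q_even
  Position 3: read '1', 1-count=3 -> q_odd
  Position 4: read '0', 1-count=3 -> q_odd (no change)
Final state: q_odd, total 1s = 3 (odd); the DFA requires an even count -> reject

0


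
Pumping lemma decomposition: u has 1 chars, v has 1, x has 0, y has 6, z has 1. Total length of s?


|s| = |u| + |v| + |x| + |y| + |z|
= 1 + 1 + 0 + 6 + 1
= 2 + 0 + 7
= 2 + 7
= 9

9


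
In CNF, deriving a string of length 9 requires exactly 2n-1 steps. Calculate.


Chomsky Normal Form derivation:
String length n = 9
Each step either:
  - Splits a nonterminal into two (n-1 such steps)
  - Converts a nonterminal to terminal (n such steps)
Total = (n-1) + n = 2n - 1
= 2(9) - 1
= 18 - 1
= 17

17


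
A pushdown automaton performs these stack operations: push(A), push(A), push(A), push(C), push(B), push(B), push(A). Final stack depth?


Tracing stack operations:
  push(A) -> stack = [A], depth=1
  push(A) -> stack = [A,A], depth=2
  push(A) -> stack = [A,A,A], depth=3
  push(C) -> stack = [A,A,A,C], depth=4
  push(B) -> stack = [A,A,A,C,B], depth=5
  push(B) -> stack = [A,A,A,C,B,B], depth=6
  push(A) -> stack = [A,A,A,C,B,B,A], depth=7
Final depth = 7

7


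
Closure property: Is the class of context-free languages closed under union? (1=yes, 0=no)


CFL closure properties:
  Closed under: union, concatenation, Kleene star
  NOT closed under: intersection, complement
Operation 'union' is in closed list -> Yes (closed)

1


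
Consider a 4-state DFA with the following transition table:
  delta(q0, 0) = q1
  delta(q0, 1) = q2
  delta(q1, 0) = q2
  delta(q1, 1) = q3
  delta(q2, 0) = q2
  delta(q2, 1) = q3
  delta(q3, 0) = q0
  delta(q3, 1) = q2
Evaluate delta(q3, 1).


Looking up transition function:
delta(q3, 1) in the table
Row: q3, Column: 1
Result: q2

q2


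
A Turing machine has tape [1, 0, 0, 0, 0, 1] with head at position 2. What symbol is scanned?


Tape: [1, 0, 0, 0, 0, 1]
Positions: 0 1 2 3 4 5
Values:    1 0 0 0 0 1
Head at position 2
tape[2] = 0

0


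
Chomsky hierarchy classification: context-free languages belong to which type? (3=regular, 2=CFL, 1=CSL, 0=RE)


Chomsky hierarchy levels:
  Type 3: Regular (DFA/NFA/regex)
  Type 2: Context-free (PDA)
  Type 1: Context-sensitive
  Type 0: Recursively enumerable (TM)
'context-free' corresponds to Type 2

2


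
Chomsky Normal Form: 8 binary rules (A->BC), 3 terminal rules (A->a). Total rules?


CNF allows two rule forms:
  A -> BC (binary): 8 rules
  A -> a (terminal): 3 rules
Total = 8 + 3 = 11

11


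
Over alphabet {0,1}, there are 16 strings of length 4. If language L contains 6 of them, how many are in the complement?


Alphabet: {0,1}
String length: 4
Total strings of length 4 = 2^4 = 16
Strings in L = 6
Complement = total - |L|
= 16 - 6
= 10

10


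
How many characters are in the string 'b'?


String: 'b'
Counting characters:
  'b' appears 1 time(s)
Total length = 0 + 1 = 1

1


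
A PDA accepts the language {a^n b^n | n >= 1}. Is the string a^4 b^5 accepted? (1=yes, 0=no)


Language requires equal numbers of a's and b's
PDA pushes for each 'a', pops for each 'b'
Number of a's = 4
Number of b's = 5
4 != 5 -> Reject

0


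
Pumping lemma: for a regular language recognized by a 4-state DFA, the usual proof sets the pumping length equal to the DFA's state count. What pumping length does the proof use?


Pumping lemma for regular languages (standard proof):
Take p = |Q|, the number of DFA states.
Any string of length >= |Q| passes through |Q|+1 states while reading its first |Q| symbols,
so by pigeonhole some state repeats, giving the loop that can be pumped.
Here |Q| = 4
Therefore the proof uses p = 4

4


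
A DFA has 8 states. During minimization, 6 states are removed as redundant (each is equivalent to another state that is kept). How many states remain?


Original DFA: 8 states
Redundant states removed: 6
Minimized states = original - removed
= 8 - 6
= 2

2


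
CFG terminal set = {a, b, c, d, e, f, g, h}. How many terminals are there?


Terminal symbols: a, b, c, d, e, f, g, h
Counting each: a (#1), b (#2), c (#3), d (#4), e (#5), f (#6), g (#7), h (#8)
Total = 8

8


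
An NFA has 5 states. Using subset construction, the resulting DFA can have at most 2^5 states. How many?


NFA has 5 states
Subset construction: each DFA state = subset of NFA states
Maximum subsets = 2^5
2^5 = 32

32


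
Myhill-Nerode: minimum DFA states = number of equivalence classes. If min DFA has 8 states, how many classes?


Myhill-Nerode theorem:
Number of equivalence classes = number of states in minimal DFA
Minimal DFA states = 8
Therefore equivalence classes = 8

8


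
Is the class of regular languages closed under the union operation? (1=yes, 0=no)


Regular languages are closed under:
- Union (DFA product construction)
- Intersection (DFA product construction)
- Complement (swap accept/reject states)
- Concatenation (NFA construction)
- Kleene star (NFA construction)
union is in this list
Therefore: closed

1


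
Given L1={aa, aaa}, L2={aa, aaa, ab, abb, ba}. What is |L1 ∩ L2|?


L1 = {aa, aaa}
L2 = {aa, aaa, ab, abb, ba}
Checking each string in L1 against L2:
  'aa': in L2? Yes
  'aaa': in L2? Yes
Intersection = {aa, aaa}
|L1 ∩ L2| = 2

2


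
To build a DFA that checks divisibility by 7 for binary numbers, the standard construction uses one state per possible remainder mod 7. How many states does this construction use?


Divisibility by 7 is tracked via the remainder mod 7: 0, 1, ..., 6
The construction assigns one state to each remainder
Number of remainders = 7

7


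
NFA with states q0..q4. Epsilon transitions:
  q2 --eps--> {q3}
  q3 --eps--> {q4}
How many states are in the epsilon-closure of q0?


Starting from q0
Initialize closure = {q0}
q0 has no outgoing epsilon transitions -> nothing to add
Final closure: {q0}
Size = 1

1


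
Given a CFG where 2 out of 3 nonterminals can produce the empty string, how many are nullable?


Nonterminals: {S, A, B}
A nonterminal is nullable if it can derive epsilon
Counting nullable nonterminals: 2
Total nullable = 2

2


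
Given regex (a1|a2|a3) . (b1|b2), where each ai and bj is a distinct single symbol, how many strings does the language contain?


First group: 3 alternatives
Second group: 2 alternatives
Concatenation: each choice from group 1 pairs with each from group 2
Total = 3 x 2 = 6

6


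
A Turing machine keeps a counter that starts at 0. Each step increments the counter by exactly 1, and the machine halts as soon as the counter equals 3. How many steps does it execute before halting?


Counter starts at 0. Counting sequence:
  Step 1: counter = 1
  Step 2: counter = 2
  Step 3: counter = 3
Counter reached 3 -> halt
Total steps = 3

3


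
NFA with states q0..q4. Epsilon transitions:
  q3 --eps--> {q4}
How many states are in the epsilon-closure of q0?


Starting from q0
Initialize closure = {q0}
q0 has no outgoing epsilon transitions -> nothing to add
Final closure: {q0}
Size = 1

1


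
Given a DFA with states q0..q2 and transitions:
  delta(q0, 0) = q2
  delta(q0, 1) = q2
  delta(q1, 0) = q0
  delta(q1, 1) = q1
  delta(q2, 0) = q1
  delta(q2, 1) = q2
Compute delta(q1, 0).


Looking up transition function:
delta(q1, 0) in the table
Row: q1, Column: 0
Result: q0

q0


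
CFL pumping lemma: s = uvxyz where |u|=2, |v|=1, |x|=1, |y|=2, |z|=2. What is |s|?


|s| = |u| + |v| + |x| + |y| + |z|
= 2 + 1 + 1 + 2 + 2
= 3 + 1 + 4
= 4 + 4
= 8

8


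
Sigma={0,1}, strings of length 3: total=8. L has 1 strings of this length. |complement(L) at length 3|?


Alphabet: {0,1}
String length: 3
Total strings of length 3 = 2^3 = 8
Strings in L = 1
Complement = total - |L|
= 8 - 1
= 7

7


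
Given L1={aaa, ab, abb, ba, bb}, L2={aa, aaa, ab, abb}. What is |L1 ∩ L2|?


L1 = {aaa, ab, abb, ba, bb}
L2 = {aa, aaa, ab, abb}
Checking each string in L1 against L2:
  'aaa': in L2? Yes
  'ab': in L2? Yes
  'abb': in L2? Yes
  'ba': in L2? No
  'bb': in L2? No
Intersection = {aaa, ab, abb}
|L1 ∩ L2| = 3

3


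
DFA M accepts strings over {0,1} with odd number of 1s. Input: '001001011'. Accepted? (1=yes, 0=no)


DFA has 2 states: q_even (start, accept=no) and q_odd
Processing string '001001011' character by character:
  Position 0: read '0', 1-count=0 -> q_even (no change)
  Position 1: read '0', 1-count=0 -> q_even (no change)
  Position 2: read '1', 1-count=1 -> q_odd
  Position 3: read '0', 1-count=1 -> q_odd (no change)
  Position 4: read '0', 1-count=1 -> q_odd (no change)
  Position 5: read '1', 1-count=2 -> q_even
  Position 6: read '0', 1-count=2 -> q_even (no change)
  Position 7: read '1', 1-count=3 -> q_odd
  Position 8: read '1', 1-count=4 -> q_even
Final state: q_even, total 1s = 4 (even); the DFA requires an odd count -> reject

0


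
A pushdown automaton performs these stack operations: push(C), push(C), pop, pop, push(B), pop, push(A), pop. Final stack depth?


Tracing stack operations:
  push(C) -> stack = [C], depth=1
  push(C) -> stack = [C,C], depth=2
  pop -> removed C, stack = [C], depth=1
  pop -> removed C, stack = [], depth=0
  push(B) -> stack = [B], depth=1
  pop -> removed B, stack = [], depth=0
  push(A) -> stack = [A], depth=1
  pop -> removed A, stack = [], depth=0
Final depth = 0

0


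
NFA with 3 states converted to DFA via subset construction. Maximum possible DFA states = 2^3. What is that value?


NFA has 3 states
Subset construction: each DFA state = subset of NFA states
Maximum subsets = 2^3
2^3 = 8

8


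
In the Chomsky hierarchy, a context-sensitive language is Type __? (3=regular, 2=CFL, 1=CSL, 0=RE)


Chomsky hierarchy levels:
  Type 3: Regular (DFA/NFA/regex)
  Type 2: Context-free (PDA)
  Type 1: Context-sensitive
  Type 0: Recursively enumerable (TM)
'context-sensitive' corresponds to Type 1

1


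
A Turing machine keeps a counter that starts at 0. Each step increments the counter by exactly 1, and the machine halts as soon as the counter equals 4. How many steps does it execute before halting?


Counter starts at 0. Counting sequence:
  Step 1: counter = 1
  Step 2: counter = 2
  Step 3: counter = 3
  Step 4: counter = 4
Counter reached 4 -> halt
Total steps = 4

4


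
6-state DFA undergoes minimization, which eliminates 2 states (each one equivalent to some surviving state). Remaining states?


Original DFA: 6 states
Redundant states removed: 2
Minimized states = original - removed
= 6 - 2
= 4

4


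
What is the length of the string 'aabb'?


String: 'aabb'
Counting characters:
  'a' appears 2 time(s)
  'b' appears 2 time(s)
Total length = 2 + 2 = 4

4


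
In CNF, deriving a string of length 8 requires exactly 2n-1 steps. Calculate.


Chomsky Normal Form derivation:
String length n = 8
Each step either:
  - Splits a nonterminal into two (n-1 such steps)
  - Converts a nonterminal to terminal (n such steps)
Total = (n-1) + n = 2n - 1
= 2(8) - 1
= 16 - 1
= 15

15


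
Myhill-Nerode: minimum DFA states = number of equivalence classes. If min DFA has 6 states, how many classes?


Myhill-Nerode theorem:
Number of equivalence classes = number of states in minimal DFA
Minimal DFA states = 6
Therefore equivalence classes = 6

6


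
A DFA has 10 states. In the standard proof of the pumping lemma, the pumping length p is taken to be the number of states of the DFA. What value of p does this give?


Pumping lemma for regular languages (standard proof):
Take p = |Q|, the number of DFA states.
Any string of length >= |Q| passes through |Q|+1 states while reading its first |Q| symbols,
so by pigeonhole some state repeats, giving the loop that can be pumped.
Here |Q| = 10
Therefore the proof uses p = 10

10


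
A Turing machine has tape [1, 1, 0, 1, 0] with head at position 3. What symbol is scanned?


Tape: [1, 1, 0, 1, 0]
Positions: 0 1 2 3 4
Values:    1 1 0 1 0
Head at position 3
tape[3] = 1

1


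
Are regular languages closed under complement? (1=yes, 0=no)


Regular languages are closed under all standard operations:
- Union: Yes (product construction)
- Intersection: Yes (product construction)
- Complement: Yes (swap accept/reject)
- Concatenation: Yes (NFA construction)
Operation: complement -> Closed

1


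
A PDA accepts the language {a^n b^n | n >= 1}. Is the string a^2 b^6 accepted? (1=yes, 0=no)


Language requires equal numbers of a's and b's
PDA pushes for each 'a', pops for each 'b'
Number of a's = 2
Number of b's = 6
2 != 6 -> Reject

0


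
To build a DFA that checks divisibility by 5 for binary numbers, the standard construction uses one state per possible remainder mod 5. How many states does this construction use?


Divisibility by 5 is tracked via the remainder mod 5: 0, 1, ..., 4
The construction assigns one state to each remainder
Number of remainders = 5

5


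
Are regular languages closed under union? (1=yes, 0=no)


Regular languages are closed under:
- Union (DFA product construction)
- Intersection (DFA product construction)
- Complement (swap accept/reject states)
- Concatenation (NFA construction)
- Kleene star (NFA construction)
union is in this list
Therefore: closed

1


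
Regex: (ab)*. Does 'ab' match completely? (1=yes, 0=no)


Pattern: (ab)*
String: 'ab'
Pattern requires: zero or more repetitions of 'ab'
Pairs: ['ab']
All pairs are 'ab'? Yes
Result: 1

1


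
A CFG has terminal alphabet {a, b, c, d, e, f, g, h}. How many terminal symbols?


Terminal symbols: a, b, c, d, e, f, g, h
Counting each: a (#1), b (#2), c (#3), d (#4), e (#5), f (#6), g (#7), h (#8)
Total = 8

8


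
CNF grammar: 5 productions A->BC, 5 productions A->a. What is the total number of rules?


CNF allows two rule forms:
  A -> BC (binary): 5 rules
  A -> a (terminal): 5 rules
Total = 5 + 5 = 10

10


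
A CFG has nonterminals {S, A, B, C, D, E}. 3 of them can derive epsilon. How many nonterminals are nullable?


Nonterminals: {S, A, B, C, D, E}
A nonterminal is nullable if it can derive epsilon
Counting nullable nonterminals: 3
Total nullable = 3

3


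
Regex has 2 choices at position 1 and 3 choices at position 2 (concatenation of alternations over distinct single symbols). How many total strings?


First group: 2 alternatives
Second group: 3 alternatives
Concatenation: each choice from group 1 pairs with each from group 2
Total = 2 x 3 = 6

6


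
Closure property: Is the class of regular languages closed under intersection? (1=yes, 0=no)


Regular languages are closed under all standard operations:
- Union: Yes (product construction)
- Intersection: Yes (product construction)
- Complement: Yes (swap accept/reject)
- Concatenation: Yes (NFA construction)
Operation: intersection -> Closed

1


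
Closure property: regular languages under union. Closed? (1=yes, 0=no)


Regular languages are closed under:
- Union (DFA product construction)
- Intersection (DFA product construction)
- Complement (swap accept/reject states)
- Concatenation (NFA construction)
- Kleene star (NFA construction)
union is in this list
Therefore: closed

1


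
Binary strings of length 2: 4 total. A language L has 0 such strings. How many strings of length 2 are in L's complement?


Alphabet: {0,1}
String length: 2
Total strings of length 2 = 2^2 = 4
Strings in L = 0
Complement = total - |L|
= 4 - 0
= 4

4


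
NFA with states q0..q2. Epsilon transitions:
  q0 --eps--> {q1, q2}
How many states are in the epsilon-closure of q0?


Starting from q0
Initialize closure = {q0}
Follow epsilon from q0 -> add q1
Follow epsilon from q0 -> add q2
Final closure: {q0, q1, q2}
Size = 3

3


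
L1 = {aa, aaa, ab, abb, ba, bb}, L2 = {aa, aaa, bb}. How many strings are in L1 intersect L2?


L1 = {aa, aaa, ab, abb, ba, bb}
L2 = {aa, aaa, bb}
Checking each string in L1 against L2:
  'aa': in L2? Yes
  'aaa': in L2? Yes
  'ab': in L2? No
  'abb': in L2? No
  'ba': in L2? No
  'bb': in L2? Yes
Intersection = {aa, aaa, bb}
|L1 ∩ L2| = 3

3


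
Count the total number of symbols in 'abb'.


String: 'abb'
Counting characters:
  'a' appears 1 time(s)
  'b' appears 2 time(s)
Total length = 1 + 2 = 3

3


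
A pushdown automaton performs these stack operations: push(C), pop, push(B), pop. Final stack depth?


Tracing stack operations:
  push(C) -> stack = [C], depth=1
  pop -> removed C, stack = [], depth=0
  push(B) -> stack = [B], depth=1
  pop -> removed B, stack = [], depth=0
Final depth = 0

0


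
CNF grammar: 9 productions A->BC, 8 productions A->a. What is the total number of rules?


CNF allows two rule forms:
  A -> BC (binary): 9 rules
  A -> a (terminal): 8 rules
Total = 9 + 8 = 17

17


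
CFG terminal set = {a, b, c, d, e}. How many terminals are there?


Terminal symbols: a, b, c, d, e
Counting each: a (#1), b (#2), c (#3), d (#4), e (#5)
Total = 5

5


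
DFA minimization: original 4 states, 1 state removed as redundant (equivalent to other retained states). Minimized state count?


Original DFA: 4 states
Redundant states removed: 1
Minimized states = original - removed
= 4 - 1
= 3

3


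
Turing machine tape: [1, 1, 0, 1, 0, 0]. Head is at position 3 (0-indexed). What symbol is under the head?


Tape: [1, 1, 0, 1, 0, 0]
Positions: 0 1 2 3 4 5
Values:    1 1 0 1 0 0
Head at position 3
tape[3] = 1

1


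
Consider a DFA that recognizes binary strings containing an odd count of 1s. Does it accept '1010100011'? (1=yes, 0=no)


DFA has 2 states: q_even (start, accept=no) and q_odd
Processing string '1010100011' character by character:
  Position 0: read '1', 1-count=1 -> q_odd
  Position 1: read '0', 1-count=1 -> q_odd (no change)
  Position 2: read '1', 1-count=2 -> q_even
  Position 3: read '0', 1-count=2 -> q_even (no change)
  Position 4: read '1', 1-count=3 -> q_odd
  Position 5: read '0', 1-count=3 -> q_odd (no change)
  Position 6: read '0', 1-count=3 -> q_odd (no change)
  Position 7: read '0', 1-count=3 -> q_odd (no change)
  Position 8: read '1', 1-count=4 -> q_even
  Position 9: read '1', 1-count=5 -> q_odd
Final state: q_odd, total 1s = 5 (odd); the DFA requires an odd count -> accept

1


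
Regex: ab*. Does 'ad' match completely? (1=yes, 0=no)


Pattern: ab*
String: 'ad'
Pattern requires: exactly one 'a' followed by zero or more 'b's
First char is 'a' -> OK
Rest 'd': all b's? No
Result: 0

0


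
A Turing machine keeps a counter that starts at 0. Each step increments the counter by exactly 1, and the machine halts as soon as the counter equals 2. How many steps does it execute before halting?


Counter starts at 0. Counting sequence:
  Step 1: counter = 1
  Step 2: counter = 2
Counter reached 2 -> halt
Total steps = 2

2


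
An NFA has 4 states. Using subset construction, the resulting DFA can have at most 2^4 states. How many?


NFA has 4 states
Subset construction: each DFA state = subset of NFA states
Maximum subsets = 2^4
2^4 = 16

16


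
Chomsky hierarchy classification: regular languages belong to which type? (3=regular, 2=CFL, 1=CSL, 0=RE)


Chomsky hierarchy levels:
  Type 3: Regular (DFA/NFA/regex)
  Type 2: Context-free (PDA)
  Type 1: Context-sensitive
  Type 0: Recursively enumerable (TM)
'regular' corresponds to Type 3

3


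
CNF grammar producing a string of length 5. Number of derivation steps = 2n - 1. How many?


Chomsky Normal Form derivation:
String length n = 5
Each step either:
  - Splits a nonterminal into two (n-1 such steps)
  - Converts a nonterminal to terminal (n such steps)
Total = (n-1) + n = 2n - 1
= 2(5) - 1
= 10 - 1
= 9

9


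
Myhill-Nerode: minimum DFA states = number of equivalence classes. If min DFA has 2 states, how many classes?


Myhill-Nerode theorem:
Number of equivalence classes = number of states in minimal DFA
Minimal DFA states = 2
Therefore equivalence classes = 2

2


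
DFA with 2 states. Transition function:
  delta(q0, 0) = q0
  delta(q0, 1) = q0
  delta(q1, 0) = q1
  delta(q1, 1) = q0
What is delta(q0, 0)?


Looking up transition function:
delta(q0, 0) in the table
Row: q0, Column: 0
Result: q0

q0


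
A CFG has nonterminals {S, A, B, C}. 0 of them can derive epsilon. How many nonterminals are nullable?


Nonterminals: {S, A, B, C}
A nonterminal is nullable if it can derive epsilon
Counting nullable nonterminals: 0
Total nullable = 0

0


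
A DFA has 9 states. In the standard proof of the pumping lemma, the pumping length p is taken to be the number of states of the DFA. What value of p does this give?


Pumping lemma for regular languages (standard proof):
Take p = |Q|, the number of DFA states.
Any string of length >= |Q| passes through |Q|+1 states while reading its first |Q| symbols,
so by pigeonhole some state repeats, giving the loop that can be pumped.
Here |Q| = 9
Therefore the proof uses p = 9

9


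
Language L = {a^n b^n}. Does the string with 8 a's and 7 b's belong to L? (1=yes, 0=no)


Language requires equal numbers of a's and b's
PDA pushes for each 'a', pops for each 'b'
Number of a's = 8
Number of b's = 7
8 != 7 -> Reject

0


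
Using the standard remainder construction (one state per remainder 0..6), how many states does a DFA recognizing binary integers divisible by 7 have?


Divisibility by 7 is tracked via the remainder mod 7: 0, 1, ..., 6
The construction assigns one state to each remainder
Number of remainders = 7

7


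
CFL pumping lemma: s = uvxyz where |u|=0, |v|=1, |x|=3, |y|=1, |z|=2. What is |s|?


|s| = |u| + |v| + |x| + |y| + |z|
= 0 + 1 + 3 + 1 + 2
= 1 + 3 + 3
= 4 + 3
= 7

7


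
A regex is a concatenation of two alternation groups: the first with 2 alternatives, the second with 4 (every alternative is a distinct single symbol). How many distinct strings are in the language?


First group: 2 alternatives
Second group: 4 alternatives
Concatenation: each choice from group 1 pairs with each from group 2
Total = 2 x 4 = 8

8


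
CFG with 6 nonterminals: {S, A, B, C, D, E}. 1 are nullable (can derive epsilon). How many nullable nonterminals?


Nonterminals: {S, A, B, C, D, E}
A nonterminal is nullable if it can derive epsilon
Counting nullable nonterminals: 1
Total nullable = 1

1


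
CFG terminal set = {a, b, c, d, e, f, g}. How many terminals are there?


Terminal symbols: a, b, c, d, e, f, g
Counting each: a (#1), b (#2), c (#3), d (#4), e (#5), f (#6), g (#7)
Total = 7

7


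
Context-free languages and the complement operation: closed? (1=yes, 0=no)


CFL closure properties:
  Closed under: union, concatenation, Kleene star
  NOT closed under: intersection, complement
Operation 'complement' is in not-closed list -> No (not closed)

0


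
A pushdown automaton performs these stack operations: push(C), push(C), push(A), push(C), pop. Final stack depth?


Tracing stack operations:
  push(C) -> stack = [C], depth=1
  push(C) -> stack = [C,C], depth=2
  push(A) -> stack = [C,C,A], depth=3
  push(C) -> stack = [C,C,A,C], depth=4
  pop -> removed C, stack = [C,C,A], depth=3
Final depth = 3

3


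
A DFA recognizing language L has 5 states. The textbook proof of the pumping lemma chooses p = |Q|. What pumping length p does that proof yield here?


Pumping lemma for regular languages (standard proof):
Take p = |Q|, the number of DFA states.
Any string of length >= |Q| passes through |Q|+1 states while reading its first |Q| symbols,
so by pigeonhole some state repeats, giving the loop that can be pumped.
Here |Q| = 5
Therefore the proof uses p = 5

5


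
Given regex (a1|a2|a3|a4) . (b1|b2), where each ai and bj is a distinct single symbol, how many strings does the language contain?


First group: 4 alternatives
Second group: 2 alternatives
Concatenation: each choice from group 1 pairs with each from group 2
Total = 4 x 2 = 8

8


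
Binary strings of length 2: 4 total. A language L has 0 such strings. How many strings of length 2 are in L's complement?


Alphabet: {0,1}
String length: 2
Total strings of length 2 = 2^2 = 4
Strings in L = 0
Complement = total - |L|
= 4 - 0
= 4

4


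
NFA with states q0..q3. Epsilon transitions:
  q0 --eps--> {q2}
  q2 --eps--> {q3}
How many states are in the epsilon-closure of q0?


Starting from q0
Initialize closure = {q0}
Follow epsilon from q0 -> add q2
Follow epsilon from q2 -> add q3
Final closure: {q0, q2, q3}
Size = 3

3


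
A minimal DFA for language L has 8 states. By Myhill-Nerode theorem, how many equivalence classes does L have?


Myhill-Nerode theorem:
Number of equivalence classes = number of states in minimal DFA
Minimal DFA states = 8
Therefore equivalence classes = 8

8


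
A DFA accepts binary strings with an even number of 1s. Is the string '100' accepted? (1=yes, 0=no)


DFA has 2 states: q_even (start, accept=yes) and q_odd
Processing string '100' character by character:
  Position 0: read '1', 1-count=1 -> q_odd
  Position 1: read '0', 1-count=1 -> q_odd (no change)
  Position 2: read '0', 1-count=1 -> q_odd (no change)
Final state: q_odd, total 1s = 1 (odd); the DFA requires an even count -> reject

0


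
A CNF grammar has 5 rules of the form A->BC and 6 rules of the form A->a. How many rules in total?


CNF allows two rule forms:
  A -> BC (binary): 5 rules
  A -> a (terminal): 6 rules
Total = 5 + 6 = 11

11


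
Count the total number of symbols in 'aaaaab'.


String: 'aaaaab'
Counting characters:
  'a' appears 5 time(s)
  'b' appears 1 time(s)
Total length = 5 + 1 = 6

6


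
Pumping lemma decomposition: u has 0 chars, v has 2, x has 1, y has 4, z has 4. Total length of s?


|s| = |u| + |v| + |x| + |y| + |z|
= 0 + 2 + 1 + 4 + 4
= 2 + 1 + 8
= 3 + 8
= 11

11


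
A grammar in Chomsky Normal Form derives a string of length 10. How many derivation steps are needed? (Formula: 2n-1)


Chomsky Normal Form derivation:
String length n = 10
Each step either:
  - Splits a nonterminal into two (n-1 such steps)
  - Converts a nonterminal to terminal (n such steps)
Total = (n-1) + n = 2n - 1
= 2(10) - 1
= 20 - 1
= 19

19


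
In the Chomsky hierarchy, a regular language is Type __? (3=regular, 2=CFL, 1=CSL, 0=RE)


Chomsky hierarchy levels:
  Type 3: Regular (DFA/NFA/regex)
  Type 2: Context-free (PDA)
  Type 1: Context-sensitive
  Type 0: Recursively enumerable (TM)
'regular' corresponds to Type 3

3


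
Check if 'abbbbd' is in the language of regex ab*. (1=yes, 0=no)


Pattern: ab*
String: 'abbbbd'
Pattern requires: exactly one 'a' followed by zero or more 'b's
First char is 'a' -> OK
Rest 'bbbbd': all b's? No
Result: 0

0


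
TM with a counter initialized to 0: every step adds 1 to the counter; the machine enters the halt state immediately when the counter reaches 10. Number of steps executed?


Counter starts at 0. Counting sequence:
  Step 1: counter = 1
  Step 2: counter = 2
  Step 3: counter = 3
  Step 4: counter = 4
  Step 5: counter = 5
  Step 6: counter = 6
  ...
  Step 10: counter = 10
Counter reached 10 -> halt
Total steps = 10

10


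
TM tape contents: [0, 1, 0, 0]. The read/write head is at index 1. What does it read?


Tape: [0, 1, 0, 0]
Positions: 0 1 2 3
Values:    0 1 0 0
Head at position 1
tape[1] = 1

1


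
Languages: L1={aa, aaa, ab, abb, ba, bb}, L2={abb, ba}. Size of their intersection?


L1 = {aa, aaa, ab, abb, ba, bb}
L2 = {abb, ba}
Checking each string in L1 against L2:
  'aa': in L2? No
  'aaa': in L2? No
  'ab': in L2? No
  'abb': in L2? Yes
  'ba': in L2? Yes
  'bb': in L2? No
Intersection = {abb, ba}
|L1 ∩ L2| = 2

2


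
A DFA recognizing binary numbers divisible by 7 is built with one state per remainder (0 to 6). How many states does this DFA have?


Divisibility by 7 is tracked via the remainder mod 7: 0, 1, ..., 6
The construction assigns one state to each remainder
Number of remainders = 7

7


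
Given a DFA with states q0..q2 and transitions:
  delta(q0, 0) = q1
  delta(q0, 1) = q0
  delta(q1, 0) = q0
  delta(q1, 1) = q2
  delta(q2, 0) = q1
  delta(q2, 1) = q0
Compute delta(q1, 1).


Looking up transition function:
delta(q1, 1) in the table
Row: q1, Column: 1
Result: q2

q2


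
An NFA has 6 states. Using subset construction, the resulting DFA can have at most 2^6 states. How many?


NFA has 6 states
Subset construction: each DFA state = subset of NFA states
Maximum subsets = 2^6
2^6 = 64

64


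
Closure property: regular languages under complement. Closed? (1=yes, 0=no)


Regular languages are closed under:
- Union (DFA product construction)
- Intersection (DFA product construction)
- Complement (swap accept/reject states)
- Concatenation (NFA construction)
- Kleene star (NFA construction)
complement is in this list
Therefore: closed

1


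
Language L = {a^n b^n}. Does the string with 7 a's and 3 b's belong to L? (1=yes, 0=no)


Language requires equal numbers of a's and b's
PDA pushes for each 'a', pops for each 'b'
Number of a's = 7
Number of b's = 3
7 != 3 -> Reject

0


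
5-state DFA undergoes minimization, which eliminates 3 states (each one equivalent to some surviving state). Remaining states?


Original DFA: 5 states
Redundant states removed: 3
Minimized states = original - removed
= 5 - 3
= 2

2


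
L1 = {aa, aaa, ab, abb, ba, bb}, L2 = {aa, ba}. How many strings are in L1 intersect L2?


L1 = {aa, aaa, ab, abb, ba, bb}
L2 = {aa, ba}
Checking each string in L1 against L2:
  'aa': in L2? Yes
  'aaa': in L2? No
  'ab': in L2? No
  'abb': in L2? No
  'ba': in L2? Yes
  'bb': in L2? No
Intersection = {aa, ba}
|L1 ∩ L2| = 2

2


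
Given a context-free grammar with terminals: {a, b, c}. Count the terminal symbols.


Terminal symbols: a, b, c
Counting each: a (#1), b (#2), c (#3)
Total = 3

3


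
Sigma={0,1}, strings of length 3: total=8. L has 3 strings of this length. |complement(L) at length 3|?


Alphabet: {0,1}
String length: 3
Total strings of length 3 = 2^3 = 8
Strings in L = 3
Complement = total - |L|
= 8 - 3
= 5

5


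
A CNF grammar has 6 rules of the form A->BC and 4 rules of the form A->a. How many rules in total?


CNF allows two rule forms:
  A -> BC (binary): 6 rules
  A -> a (terminal): 4 rules
Total = 6 + 4 = 10

10


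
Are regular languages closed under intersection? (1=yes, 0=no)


Regular languages are closed under:
- Union (DFA product construction)
- Intersection (DFA product construction)
- Complement (swap accept/reject states)
- Concatenation (NFA construction)
- Kleene star (NFA construction)
intersection is in this list
Therefore: closed

1


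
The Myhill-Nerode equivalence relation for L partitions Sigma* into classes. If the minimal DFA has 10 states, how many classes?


Myhill-Nerode theorem:
Number of equivalence classes = number of states in minimal DFA
Minimal DFA states = 10
Therefore equivalence classes = 10

10


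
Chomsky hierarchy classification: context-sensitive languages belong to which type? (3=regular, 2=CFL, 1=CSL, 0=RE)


Chomsky hierarchy levels:
  Type 3: Regular (DFA/NFA/regex)
  Type 2: Context-free (PDA)
  Type 1: Context-sensitive
  Type 0: Recursively enumerable (TM)
'context-sensitive' corresponds to Type 1

1


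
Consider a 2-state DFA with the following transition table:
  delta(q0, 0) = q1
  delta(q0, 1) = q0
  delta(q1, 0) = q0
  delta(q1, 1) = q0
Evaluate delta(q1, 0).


Looking up transition function:
delta(q1, 0) in the table
Row: q1, Column: 0
Result: q0

q0


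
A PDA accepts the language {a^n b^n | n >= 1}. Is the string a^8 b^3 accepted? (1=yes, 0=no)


Language requires equal numbers of a's and b's
PDA pushes for each 'a', pops for each 'b'
Number of a's = 8
Number of b's = 3
8 != 3 -> Reject

0


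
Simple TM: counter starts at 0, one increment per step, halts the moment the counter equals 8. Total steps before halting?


Counter starts at 0. Counting sequence:
  Step 1: counter = 1
  Step 2: counter = 2
  Step 3: counter = 3
  Step 4: counter = 4
  Step 5: counter = 5
  Step 6: counter = 6
  Step 7: counter = 7
  Step 8: counter = 8
Counter reached 8 -> halt
Total steps = 8

8


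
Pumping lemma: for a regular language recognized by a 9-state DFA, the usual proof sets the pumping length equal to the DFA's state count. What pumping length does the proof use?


Pumping lemma for regular languages (standard proof):
Take p = |Q|, the number of DFA states.
Any string of length >= |Q| passes through |Q|+1 states while reading its first |Q| symbols,
so by pigeonhole some state repeats, giving the loop that can be pumped.
Here |Q| = 9
Therefore the proof uses p = 9

9


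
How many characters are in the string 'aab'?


String: 'aab'
Counting characters:
  'a' appears 2 time(s)
  'b' appears 1 time(s)
Total length = 2 + 1 = 3

3


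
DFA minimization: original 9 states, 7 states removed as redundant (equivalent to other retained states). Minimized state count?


Original DFA: 9 states
Redundant states removed: 7
Minimized states = original - removed
= 9 - 7
= 2

2


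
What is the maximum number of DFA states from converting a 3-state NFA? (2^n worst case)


NFA has 3 states
Subset construction: each DFA state = subset of NFA states
Maximum subsets = 2^3
2^3 = 8

8


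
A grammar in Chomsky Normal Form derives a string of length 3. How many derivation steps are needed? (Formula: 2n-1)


Chomsky Normal Form derivation:
String length n = 3
Each step either:
  - Splits a nonterminal into two (n-1 such steps)
  - Converts a nonterminal to terminal (n such steps)
Total = (n-1) + n = 2n - 1
= 2(3) - 1
= 6 - 1
= 5

5


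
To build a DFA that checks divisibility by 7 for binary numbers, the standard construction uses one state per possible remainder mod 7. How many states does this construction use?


Divisibility by 7 is tracked via the remainder mod 7: 0, 1, ..., 6
The construction assigns one state to each remainder
Number of remainders = 7

7


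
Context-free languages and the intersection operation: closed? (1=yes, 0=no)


CFL closure properties:
  Closed under: union, concatenation, Kleene star
  NOT closed under: intersection, complement
Operation 'intersection' is in not-closed list -> No (not closed)

0


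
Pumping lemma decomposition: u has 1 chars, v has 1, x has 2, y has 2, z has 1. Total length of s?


|s| = |u| + |v| + |x| + |y| + |z|
= 1 + 1 + 2 + 2 + 1
= 2 + 2 + 3
= 4 + 3
= 7

7


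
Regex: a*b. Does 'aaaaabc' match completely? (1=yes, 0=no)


Pattern: a*b
String: 'aaaaabc'
Pattern requires: zero or more 'a's followed by exactly one 'b'
Found 5 leading 'a's
Remaining: 'bc'
Remaining is not 'b' -> no match
Result: 0

0


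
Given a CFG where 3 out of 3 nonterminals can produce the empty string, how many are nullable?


Nonterminals: {S, A, B}
A nonterminal is nullable if it can derive epsilon
Counting nullable nonterminals: 3
Total nullable = 3

3


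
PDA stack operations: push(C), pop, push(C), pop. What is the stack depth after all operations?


Tracing stack operations:
  push(C) -> stack = [C], depth=1
  pop -> removed C, stack = [], depth=0
  push(C) -> stack = [C], depth=1
  pop -> removed C, stack = [], depth=0
Final depth = 0

0


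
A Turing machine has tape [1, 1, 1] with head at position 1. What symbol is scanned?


Tape: [1, 1, 1]
Positions: 0 1 2
Values:    1 1 1
Head at position 1
tape[1] = 1

1


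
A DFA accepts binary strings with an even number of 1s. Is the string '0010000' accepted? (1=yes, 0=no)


DFA has 2 states: q_even (start, accept=yes) and q_odd
Processing string '0010000' character by character:
  Position 0: read '0', 1-count=0 -> q_even (no change)
  Position 1: read '0', 1-count=0 -> q_even (no change)
  Position 2: read '1', 1-count=1 -> q_odd
  Position 3: read '0', 1-count=1 -> q_odd (no change)
  Position 4: read '0', 1-count=1 -> q_odd (no change)
  Position 5: read '0', 1-count=1 -> q_odd (no change)
  Position 6: read '0', 1-count=1 -> q_odd (no change)
Final state: q_odd, total 1s = 1 (odd); the DFA requires an even count -> reject

0


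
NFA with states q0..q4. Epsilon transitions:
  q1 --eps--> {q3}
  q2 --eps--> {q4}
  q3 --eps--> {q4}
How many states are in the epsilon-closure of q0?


Starting from q0
Initialize closure = {q0}
q0 has no outgoing epsilon transitions -> nothing to add
Final closure: {q0}
Size = 1

1


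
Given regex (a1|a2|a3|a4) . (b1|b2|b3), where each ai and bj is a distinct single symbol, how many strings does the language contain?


First group: 4 alternatives
Second group: 3 alternatives
Concatenation: each choice from group 1 pairs with each from group 2
Total = 4 x 3 = 12

12


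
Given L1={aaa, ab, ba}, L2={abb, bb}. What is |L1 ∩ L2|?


L1 = {aaa, ab, ba}
L2 = {abb, bb}
Checking each string in L1 against L2:
  'aaa': in L2? No
  'ab': in L2? No
  'ba': in L2? No
Intersection = {}
|L1 ∩ L2| = 0

0


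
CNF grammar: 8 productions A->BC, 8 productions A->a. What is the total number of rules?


CNF allows two rule forms:
  A -> BC (binary): 8 rules
  A -> a (terminal): 8 rules
Total = 8 + 8 = 16

16


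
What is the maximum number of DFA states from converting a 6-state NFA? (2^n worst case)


NFA has 6 states
Subset construction: each DFA state = subset of NFA states
Maximum subsets = 2^6
2^6 = 64

64


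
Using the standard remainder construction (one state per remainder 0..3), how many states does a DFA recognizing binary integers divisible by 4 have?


Divisibility by 4 is tracked via the remainder mod 4: 0, 1, ..., 3
The construction assigns one state to each remainder
Number of remainders = 4

4


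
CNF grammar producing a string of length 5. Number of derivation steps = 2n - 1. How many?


Chomsky Normal Form derivation:
String length n = 5
Each step either:
  - Splits a nonterminal into two (n-1 such steps)
  - Converts a nonterminal to terminal (n such steps)
Total = (n-1) + n = 2n - 1
= 2(5) - 1
= 10 - 1
= 9

9


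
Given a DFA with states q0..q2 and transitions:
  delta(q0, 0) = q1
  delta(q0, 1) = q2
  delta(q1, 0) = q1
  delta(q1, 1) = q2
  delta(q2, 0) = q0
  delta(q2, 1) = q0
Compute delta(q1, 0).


Looking up transition function:
delta(q1, 0) in the table
Row: q1, Column: 0
Result: q1

q1


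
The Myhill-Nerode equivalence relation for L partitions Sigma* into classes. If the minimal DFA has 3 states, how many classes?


Myhill-Nerode theorem:
Number of equivalence classes = number of states in minimal DFA
Minimal DFA states = 3
Therefore equivalence classes = 3

3


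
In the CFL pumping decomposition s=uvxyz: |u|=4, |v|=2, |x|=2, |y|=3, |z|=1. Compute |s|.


|s| = |u| + |v| + |x| + |y| + |z|
= 4 + 2 + 2 + 3 + 1
= 6 + 2 + 4
= 8 + 4
= 12

12


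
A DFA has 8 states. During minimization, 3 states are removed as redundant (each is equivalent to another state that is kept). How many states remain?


Original DFA: 8 states
Redundant states removed: 3
Minimized states = original - removed
= 8 - 3
= 5

5


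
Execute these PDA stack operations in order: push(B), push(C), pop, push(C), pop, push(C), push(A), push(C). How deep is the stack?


Tracing stack operations:
  push(B) -> stack = [B], depth=1
  push(C) -> stack = [B,C], depth=2
  pop -> removed C, stack = [B], depth=1
  push(C) -> stack = [B,C], depth=2
  pop -> removed C, stack = [B], depth=1
  push(C) -> stack = [B,C], depth=2
  push(A) -> stack = [B,C,A], depth=3
  push(C) -> stack = [B,C,A,C], depth=4
Final depth = 4

4
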